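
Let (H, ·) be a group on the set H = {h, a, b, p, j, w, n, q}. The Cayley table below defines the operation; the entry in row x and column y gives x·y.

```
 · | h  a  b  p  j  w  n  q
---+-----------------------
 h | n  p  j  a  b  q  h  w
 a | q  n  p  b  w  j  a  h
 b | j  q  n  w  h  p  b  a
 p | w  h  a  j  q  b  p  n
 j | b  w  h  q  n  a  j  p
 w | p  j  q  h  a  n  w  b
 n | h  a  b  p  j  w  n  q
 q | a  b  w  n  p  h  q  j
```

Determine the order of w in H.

The identity element is n (its row matches the header).
w^1 = w
w^2 = w·w = n
The first power of w equal to the identity is w^2, so ord(w) = 2.
(Structurally, H here is isomorphic to the dihedral group D_4.)

2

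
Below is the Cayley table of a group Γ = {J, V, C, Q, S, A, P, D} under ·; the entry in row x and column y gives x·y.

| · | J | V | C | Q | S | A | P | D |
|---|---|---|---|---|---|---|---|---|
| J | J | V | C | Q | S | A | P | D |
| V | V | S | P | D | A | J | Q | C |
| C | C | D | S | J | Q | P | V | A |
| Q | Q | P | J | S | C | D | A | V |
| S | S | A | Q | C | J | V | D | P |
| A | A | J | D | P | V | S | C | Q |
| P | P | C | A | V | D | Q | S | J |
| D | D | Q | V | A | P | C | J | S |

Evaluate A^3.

V

A^1 = A
A^2 = A·A = S
A^3 = S·A = V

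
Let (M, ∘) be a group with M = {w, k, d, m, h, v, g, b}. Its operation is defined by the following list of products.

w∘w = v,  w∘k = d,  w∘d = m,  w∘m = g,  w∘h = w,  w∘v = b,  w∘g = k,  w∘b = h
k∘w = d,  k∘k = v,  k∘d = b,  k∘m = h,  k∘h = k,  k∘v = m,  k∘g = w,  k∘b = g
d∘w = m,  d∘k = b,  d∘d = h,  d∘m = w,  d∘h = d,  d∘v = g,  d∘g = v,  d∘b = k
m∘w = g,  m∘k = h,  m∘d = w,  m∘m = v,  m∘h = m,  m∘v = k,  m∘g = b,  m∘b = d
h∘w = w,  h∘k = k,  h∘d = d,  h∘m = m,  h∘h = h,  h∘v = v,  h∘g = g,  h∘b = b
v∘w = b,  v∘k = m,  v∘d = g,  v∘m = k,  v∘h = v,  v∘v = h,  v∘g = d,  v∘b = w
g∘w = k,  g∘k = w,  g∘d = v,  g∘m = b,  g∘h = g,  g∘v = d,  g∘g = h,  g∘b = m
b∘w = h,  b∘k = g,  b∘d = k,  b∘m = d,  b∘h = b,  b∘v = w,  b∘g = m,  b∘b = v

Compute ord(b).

4

The identity element is h (its row matches the header).
b^1 = b
b^2 = b ∘ b = v
b^3 = v ∘ b = w
b^4 = w ∘ b = h
The first power of b equal to the identity is b^4, so ord(b) = 4.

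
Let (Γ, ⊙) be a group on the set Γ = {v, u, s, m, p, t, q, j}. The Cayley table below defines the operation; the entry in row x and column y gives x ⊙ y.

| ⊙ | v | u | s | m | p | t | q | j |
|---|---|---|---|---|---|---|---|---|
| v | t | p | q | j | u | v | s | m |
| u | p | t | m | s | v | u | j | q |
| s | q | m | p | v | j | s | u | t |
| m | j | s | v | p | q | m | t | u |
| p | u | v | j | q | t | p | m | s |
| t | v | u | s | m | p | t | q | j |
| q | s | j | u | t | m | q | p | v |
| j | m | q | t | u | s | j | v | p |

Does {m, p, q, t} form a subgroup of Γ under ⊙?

Yes

{m, p, q, t} contains the identity t.
Checking products: every product of two elements of {m, p, q, t} (read from the table) lies in {m, p, q, t}, so the set is closed.
In a finite group, a nonempty closed subset is a subgroup. So {m, p, q, t} ≤ Γ.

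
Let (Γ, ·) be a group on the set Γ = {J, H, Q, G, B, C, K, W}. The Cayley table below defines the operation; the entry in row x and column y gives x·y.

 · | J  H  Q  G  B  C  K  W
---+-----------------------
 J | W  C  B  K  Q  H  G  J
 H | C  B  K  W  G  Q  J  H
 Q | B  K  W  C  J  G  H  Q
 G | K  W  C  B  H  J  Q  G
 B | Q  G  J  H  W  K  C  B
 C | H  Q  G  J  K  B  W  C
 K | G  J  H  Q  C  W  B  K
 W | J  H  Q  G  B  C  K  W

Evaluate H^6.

H^1 = H
H^2 = H·H = B
H^3 = B·H = G
H^4 = G·H = W
H^5 = W·H = H
H^6 = H·H = B

B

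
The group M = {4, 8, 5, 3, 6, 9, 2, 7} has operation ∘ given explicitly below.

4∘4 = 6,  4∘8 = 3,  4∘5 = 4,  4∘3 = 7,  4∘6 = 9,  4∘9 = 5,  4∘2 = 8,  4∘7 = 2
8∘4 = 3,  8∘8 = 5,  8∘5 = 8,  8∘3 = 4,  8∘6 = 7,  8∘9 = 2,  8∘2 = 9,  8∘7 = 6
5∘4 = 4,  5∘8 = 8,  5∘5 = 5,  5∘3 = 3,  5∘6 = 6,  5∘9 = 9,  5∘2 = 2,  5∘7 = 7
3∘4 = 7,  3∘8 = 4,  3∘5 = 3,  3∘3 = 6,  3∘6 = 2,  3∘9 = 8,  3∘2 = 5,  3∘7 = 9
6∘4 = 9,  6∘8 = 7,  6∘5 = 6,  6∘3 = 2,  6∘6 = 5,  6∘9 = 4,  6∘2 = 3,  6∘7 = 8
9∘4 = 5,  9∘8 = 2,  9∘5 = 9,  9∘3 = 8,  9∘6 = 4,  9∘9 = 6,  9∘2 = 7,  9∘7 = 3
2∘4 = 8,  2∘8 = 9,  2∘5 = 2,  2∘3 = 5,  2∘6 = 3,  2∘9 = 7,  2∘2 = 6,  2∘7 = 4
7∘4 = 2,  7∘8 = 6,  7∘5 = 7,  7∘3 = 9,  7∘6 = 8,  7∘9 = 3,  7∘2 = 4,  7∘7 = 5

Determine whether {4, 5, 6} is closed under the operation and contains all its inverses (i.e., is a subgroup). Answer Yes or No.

4 ∘ 6 = 9, which is not in {4, 5, 6}.
The subset is not closed under ∘, so it is not a subgroup.

No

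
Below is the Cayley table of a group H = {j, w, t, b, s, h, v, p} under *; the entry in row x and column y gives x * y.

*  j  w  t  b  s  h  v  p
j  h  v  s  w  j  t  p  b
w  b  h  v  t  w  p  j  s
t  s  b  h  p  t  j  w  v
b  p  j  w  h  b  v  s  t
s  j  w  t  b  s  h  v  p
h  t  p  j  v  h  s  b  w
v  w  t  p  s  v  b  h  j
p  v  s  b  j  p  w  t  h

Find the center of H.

An element z is central iff its row equals its column in the table.
For t: t * b = p ≠ w = b * t, so t ∉ Z.
Checking each element this way leaves Z(H) = {h, s}.

{h, s}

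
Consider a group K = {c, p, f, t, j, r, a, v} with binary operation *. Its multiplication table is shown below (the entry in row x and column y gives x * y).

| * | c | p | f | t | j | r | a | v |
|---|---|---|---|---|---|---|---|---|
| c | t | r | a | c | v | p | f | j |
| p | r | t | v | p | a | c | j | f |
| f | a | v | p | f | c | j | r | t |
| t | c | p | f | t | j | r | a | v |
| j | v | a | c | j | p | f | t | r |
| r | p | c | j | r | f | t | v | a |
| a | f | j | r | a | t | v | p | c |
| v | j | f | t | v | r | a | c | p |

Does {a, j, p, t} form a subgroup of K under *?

Yes

{a, j, p, t} contains the identity t.
Checking products: every product of two elements of {a, j, p, t} (read from the table) lies in {a, j, p, t}, so the set is closed.
In a finite group, a nonempty closed subset is a subgroup. So {a, j, p, t} ≤ K.
(Structurally, K here is isomorphic to Z_2 x Z_4.)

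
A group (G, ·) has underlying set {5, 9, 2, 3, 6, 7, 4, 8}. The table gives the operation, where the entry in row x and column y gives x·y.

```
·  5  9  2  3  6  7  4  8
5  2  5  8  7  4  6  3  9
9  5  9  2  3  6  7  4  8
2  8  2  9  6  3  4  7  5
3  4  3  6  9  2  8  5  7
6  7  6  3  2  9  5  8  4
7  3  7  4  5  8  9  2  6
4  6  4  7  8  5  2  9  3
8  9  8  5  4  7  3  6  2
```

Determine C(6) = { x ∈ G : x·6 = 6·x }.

Compare row 6 with column 6 entry by entry.
2·6 = 3 = 6·2, so 2 commutes with 6.
7·6 = 8 but 6·7 = 5, so 7 does not.
Collecting the elements that commute with 6: C(6) = {2, 3, 6, 9}.

{2, 3, 6, 9}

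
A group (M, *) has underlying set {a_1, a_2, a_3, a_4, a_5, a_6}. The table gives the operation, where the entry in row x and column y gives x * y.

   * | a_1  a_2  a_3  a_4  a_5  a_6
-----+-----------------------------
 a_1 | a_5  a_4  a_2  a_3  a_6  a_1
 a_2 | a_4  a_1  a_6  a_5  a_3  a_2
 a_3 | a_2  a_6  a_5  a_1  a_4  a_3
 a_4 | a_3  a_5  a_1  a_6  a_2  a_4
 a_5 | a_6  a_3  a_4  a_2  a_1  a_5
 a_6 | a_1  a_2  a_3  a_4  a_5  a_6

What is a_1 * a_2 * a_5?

a_2

a_1 * a_2 = a_4
a_4 * a_5 = a_2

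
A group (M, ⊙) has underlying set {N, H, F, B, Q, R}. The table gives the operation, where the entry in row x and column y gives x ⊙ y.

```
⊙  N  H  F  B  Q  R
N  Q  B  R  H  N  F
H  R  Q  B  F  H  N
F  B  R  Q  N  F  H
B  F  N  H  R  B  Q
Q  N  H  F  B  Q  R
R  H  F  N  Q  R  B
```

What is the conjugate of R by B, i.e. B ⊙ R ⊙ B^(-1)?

The identity is Q. In row B, the entry Q sits in column R, so B^(-1) = R.
B ⊙ R = Q
Q ⊙ R = R
(Structurally, M here is isomorphic to the symmetric group S_3.)

R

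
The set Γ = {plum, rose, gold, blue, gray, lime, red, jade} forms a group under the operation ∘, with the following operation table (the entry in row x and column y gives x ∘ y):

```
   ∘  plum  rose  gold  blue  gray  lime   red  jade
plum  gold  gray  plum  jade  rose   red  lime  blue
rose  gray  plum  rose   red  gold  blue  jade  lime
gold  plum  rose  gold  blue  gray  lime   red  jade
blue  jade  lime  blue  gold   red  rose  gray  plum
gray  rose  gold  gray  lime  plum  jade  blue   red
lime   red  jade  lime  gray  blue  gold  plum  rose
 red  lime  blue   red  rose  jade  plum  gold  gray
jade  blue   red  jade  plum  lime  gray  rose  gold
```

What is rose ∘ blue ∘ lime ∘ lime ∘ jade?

rose ∘ blue = red
red ∘ lime = plum
plum ∘ lime = red
red ∘ jade = gray
(Structurally, Γ here is isomorphic to the dihedral group D_4.)

gray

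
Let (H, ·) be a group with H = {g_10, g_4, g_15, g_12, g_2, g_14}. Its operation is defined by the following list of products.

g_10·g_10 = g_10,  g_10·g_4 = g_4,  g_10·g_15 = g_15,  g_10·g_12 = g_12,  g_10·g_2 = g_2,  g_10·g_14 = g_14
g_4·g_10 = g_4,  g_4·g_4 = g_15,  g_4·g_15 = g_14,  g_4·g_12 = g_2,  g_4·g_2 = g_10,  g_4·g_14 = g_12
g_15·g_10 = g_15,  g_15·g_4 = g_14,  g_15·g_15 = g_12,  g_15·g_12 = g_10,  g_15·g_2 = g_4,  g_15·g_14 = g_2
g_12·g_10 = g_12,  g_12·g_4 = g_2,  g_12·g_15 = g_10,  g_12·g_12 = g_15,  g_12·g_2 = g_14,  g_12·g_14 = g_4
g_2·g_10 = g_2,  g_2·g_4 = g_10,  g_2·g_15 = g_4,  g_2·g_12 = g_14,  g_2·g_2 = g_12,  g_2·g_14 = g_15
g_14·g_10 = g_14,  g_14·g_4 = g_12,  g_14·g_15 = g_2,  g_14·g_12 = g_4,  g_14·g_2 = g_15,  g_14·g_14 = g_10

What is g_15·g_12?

Read row g_15, column g_12: g_15·g_12 = g_10.

g_10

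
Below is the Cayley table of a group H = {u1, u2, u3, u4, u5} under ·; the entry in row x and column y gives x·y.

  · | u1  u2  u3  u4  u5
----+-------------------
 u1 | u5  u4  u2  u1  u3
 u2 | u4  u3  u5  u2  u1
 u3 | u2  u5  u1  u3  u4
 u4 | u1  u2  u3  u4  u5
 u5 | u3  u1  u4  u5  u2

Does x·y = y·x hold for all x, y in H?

Yes

Check whether the table is symmetric across its main diagonal.
Every entry (row x, col y) equals the entry (row y, col x), so H is abelian.
(In fact H ≅ the cyclic group Z_5.)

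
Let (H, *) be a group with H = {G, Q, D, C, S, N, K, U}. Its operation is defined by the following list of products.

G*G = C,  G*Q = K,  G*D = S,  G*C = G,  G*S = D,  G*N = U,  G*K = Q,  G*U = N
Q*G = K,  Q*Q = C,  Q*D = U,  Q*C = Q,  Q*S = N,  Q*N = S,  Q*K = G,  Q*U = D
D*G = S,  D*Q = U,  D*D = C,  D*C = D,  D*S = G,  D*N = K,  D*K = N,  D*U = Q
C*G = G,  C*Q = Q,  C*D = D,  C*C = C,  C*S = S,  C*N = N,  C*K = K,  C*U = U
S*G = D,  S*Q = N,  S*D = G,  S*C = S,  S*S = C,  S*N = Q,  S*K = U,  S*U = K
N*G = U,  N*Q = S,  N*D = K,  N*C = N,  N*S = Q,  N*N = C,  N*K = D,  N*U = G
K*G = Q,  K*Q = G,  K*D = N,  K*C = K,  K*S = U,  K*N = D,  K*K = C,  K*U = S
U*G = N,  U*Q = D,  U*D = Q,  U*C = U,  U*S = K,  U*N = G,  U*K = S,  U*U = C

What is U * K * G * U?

Q

U * K = S
S * G = D
D * U = Q
(Structurally, H here is isomorphic to the elementary abelian group (Z_2)^3.)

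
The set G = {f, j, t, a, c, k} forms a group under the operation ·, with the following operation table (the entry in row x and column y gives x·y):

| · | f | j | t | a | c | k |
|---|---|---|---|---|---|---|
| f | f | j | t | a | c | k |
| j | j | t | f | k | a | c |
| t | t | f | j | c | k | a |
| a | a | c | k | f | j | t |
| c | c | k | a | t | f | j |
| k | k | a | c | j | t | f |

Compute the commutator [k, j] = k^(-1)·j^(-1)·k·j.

Identity is f; from the table k^(-1) = k and j^(-1) = t.
k·t = c
c·k = j
j·j = t
(Structurally, G here is isomorphic to the symmetric group S_3.)

t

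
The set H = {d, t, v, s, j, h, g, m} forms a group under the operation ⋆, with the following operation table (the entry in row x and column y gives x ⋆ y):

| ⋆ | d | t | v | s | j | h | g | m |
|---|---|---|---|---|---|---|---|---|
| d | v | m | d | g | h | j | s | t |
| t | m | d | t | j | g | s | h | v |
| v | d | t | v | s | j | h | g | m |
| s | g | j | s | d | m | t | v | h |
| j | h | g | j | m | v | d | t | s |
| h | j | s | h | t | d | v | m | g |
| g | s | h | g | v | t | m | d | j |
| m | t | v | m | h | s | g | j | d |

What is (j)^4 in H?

v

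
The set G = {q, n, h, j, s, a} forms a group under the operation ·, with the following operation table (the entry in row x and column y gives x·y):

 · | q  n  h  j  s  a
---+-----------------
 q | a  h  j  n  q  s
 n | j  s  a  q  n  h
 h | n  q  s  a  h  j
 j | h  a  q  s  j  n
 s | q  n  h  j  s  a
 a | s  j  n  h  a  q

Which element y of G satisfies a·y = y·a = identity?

First locate the identity: row s matches the header, so s is the identity.
Scan row a for s: a·q = s. Hence a^(-1) = q.

q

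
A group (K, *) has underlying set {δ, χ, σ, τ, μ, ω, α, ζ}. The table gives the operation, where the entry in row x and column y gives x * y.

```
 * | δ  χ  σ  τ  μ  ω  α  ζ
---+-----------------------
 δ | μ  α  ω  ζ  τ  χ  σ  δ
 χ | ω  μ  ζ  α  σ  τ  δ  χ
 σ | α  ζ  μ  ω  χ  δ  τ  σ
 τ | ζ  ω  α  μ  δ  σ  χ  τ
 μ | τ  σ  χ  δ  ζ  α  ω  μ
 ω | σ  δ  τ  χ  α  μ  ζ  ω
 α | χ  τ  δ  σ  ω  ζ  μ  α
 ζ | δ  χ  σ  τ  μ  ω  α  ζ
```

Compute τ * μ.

δ

Read row τ, column μ: τ * μ = δ.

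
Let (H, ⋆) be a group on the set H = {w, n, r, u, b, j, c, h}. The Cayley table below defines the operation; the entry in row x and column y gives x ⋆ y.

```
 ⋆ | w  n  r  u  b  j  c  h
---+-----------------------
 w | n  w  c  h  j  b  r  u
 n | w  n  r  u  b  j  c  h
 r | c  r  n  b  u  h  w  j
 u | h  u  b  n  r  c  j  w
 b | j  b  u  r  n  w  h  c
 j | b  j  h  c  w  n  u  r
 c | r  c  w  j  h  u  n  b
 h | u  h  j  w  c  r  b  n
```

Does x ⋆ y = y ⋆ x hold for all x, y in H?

Check whether the table is symmetric across its main diagonal.
Every entry (row x, col y) equals the entry (row y, col x), so H is abelian.
(In fact H ≅ the elementary abelian group (Z_2)^3.)

Yes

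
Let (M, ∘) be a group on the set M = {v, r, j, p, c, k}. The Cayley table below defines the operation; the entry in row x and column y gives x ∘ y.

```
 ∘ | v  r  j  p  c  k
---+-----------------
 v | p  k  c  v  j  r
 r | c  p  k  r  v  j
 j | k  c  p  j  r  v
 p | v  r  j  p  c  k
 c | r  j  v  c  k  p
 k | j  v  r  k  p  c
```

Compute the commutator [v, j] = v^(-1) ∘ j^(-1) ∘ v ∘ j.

Identity is p; from the table v^(-1) = v and j^(-1) = j.
v ∘ j = c
c ∘ v = r
r ∘ j = k

k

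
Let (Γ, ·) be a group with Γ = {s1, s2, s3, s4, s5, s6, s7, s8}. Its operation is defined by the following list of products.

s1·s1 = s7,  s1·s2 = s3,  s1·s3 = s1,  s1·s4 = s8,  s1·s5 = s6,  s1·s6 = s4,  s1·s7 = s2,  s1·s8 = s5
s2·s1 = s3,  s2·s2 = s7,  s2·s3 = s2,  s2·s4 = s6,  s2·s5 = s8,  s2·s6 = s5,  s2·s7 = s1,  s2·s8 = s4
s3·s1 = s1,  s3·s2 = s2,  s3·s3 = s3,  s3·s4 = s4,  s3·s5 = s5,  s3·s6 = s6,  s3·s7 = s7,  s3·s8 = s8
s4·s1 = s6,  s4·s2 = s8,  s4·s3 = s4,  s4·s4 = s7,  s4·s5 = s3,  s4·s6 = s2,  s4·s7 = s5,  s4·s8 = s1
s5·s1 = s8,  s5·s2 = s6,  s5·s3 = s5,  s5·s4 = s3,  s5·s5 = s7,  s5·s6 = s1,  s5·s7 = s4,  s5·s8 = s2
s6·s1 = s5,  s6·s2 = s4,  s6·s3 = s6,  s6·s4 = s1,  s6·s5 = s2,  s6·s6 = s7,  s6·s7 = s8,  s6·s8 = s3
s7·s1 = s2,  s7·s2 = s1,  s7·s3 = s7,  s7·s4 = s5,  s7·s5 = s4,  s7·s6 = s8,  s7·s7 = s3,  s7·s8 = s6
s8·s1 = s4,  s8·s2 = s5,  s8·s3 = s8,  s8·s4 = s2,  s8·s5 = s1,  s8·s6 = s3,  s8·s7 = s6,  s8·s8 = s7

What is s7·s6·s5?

s7·s6 = s8
s8·s5 = s1

s1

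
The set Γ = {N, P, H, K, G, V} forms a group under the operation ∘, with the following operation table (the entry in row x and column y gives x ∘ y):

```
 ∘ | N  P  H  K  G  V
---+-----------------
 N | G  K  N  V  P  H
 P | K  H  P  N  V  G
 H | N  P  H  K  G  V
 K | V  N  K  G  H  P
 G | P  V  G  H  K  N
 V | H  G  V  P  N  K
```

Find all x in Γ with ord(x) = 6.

{N, V}

Identity is H. Compute the order of each non-identity element by repeated multiplication:
  N: N → G → P → K → V → H  (order 6)
  P: P → H  (order 2)
  K: K → G → H  (order 3)
  G: G → K → H  (order 3)
  V: V → K → P → G → N → H  (order 6)
Elements of order 6: {N, V}.
(Structurally, Γ here is isomorphic to the cyclic group Z_6.)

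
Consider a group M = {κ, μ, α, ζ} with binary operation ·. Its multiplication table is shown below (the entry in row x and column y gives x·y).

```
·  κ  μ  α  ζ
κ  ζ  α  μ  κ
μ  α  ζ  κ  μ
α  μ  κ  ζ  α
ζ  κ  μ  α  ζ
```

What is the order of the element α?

The identity element is ζ (its row matches the header).
α^1 = α
α^2 = α·α = ζ
The first power of α equal to the identity is α^2, so ord(α) = 2.

2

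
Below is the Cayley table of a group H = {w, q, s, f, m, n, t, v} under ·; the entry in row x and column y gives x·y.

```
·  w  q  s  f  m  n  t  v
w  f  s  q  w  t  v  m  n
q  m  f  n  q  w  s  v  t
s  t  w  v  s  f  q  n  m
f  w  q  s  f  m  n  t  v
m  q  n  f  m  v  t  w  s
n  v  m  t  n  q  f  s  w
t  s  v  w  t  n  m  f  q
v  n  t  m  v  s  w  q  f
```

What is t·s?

Read row t, column s: t·s = w.

w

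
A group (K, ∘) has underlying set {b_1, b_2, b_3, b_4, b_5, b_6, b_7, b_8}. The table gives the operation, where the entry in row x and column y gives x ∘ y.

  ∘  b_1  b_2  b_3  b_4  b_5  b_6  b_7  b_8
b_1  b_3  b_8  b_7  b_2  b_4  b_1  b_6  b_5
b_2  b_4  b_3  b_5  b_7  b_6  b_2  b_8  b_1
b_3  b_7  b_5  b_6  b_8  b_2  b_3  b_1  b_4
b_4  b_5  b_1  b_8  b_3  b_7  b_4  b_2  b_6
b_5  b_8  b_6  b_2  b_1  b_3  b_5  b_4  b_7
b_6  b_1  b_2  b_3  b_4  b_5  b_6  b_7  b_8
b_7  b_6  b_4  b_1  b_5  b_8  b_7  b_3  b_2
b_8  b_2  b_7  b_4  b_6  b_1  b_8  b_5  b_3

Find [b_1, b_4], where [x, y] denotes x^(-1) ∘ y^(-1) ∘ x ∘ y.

b_3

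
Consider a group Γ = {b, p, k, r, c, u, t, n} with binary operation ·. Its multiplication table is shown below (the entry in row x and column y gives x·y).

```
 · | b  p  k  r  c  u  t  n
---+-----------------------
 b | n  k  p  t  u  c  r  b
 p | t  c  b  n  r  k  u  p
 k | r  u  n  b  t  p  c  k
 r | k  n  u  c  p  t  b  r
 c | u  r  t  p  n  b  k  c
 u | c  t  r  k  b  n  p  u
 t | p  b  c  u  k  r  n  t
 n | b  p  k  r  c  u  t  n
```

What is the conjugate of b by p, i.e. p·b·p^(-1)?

The identity is n. In row p, the entry n sits in column r, so p^(-1) = r.
p·b = t
t·r = u

u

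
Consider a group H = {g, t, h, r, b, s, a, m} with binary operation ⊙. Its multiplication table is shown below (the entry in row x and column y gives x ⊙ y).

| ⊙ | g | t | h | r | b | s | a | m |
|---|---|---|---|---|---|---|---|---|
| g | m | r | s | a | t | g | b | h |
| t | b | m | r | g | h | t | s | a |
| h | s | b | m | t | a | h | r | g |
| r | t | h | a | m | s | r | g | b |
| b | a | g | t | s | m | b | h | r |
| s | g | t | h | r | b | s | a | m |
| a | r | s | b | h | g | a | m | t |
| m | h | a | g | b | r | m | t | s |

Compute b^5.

b^1 = b
b^2 = b ⊙ b = m
b^3 = m ⊙ b = r
b^4 = r ⊙ b = s
b^5 = s ⊙ b = b

b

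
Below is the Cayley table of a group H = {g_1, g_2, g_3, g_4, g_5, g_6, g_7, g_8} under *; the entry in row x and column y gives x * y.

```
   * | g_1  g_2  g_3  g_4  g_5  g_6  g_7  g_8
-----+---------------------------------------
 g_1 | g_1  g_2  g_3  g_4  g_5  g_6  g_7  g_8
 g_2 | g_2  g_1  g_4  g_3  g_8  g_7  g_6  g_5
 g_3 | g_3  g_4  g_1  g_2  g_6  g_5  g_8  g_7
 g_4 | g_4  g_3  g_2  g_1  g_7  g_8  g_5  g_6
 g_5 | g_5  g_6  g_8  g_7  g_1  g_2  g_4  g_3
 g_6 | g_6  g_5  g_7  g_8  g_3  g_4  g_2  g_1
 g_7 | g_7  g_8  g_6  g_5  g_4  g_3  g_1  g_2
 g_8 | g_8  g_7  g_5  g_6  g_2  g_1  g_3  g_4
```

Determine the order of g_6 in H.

The identity element is g_1 (its row matches the header).
g_6^1 = g_6
g_6^2 = g_6 * g_6 = g_4
g_6^3 = g_4 * g_6 = g_8
g_6^4 = g_8 * g_6 = g_1
The first power of g_6 equal to the identity is g_6^4, so ord(g_6) = 4.

4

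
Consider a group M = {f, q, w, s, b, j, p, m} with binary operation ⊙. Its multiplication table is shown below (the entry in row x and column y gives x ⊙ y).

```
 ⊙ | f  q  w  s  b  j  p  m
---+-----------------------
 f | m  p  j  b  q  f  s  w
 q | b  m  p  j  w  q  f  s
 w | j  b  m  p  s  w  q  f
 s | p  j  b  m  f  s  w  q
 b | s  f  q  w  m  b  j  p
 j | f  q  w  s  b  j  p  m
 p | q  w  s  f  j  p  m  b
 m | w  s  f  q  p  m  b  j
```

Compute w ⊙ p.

Read row w, column p: w ⊙ p = q.
(Structurally, M here is isomorphic to the quaternion group Q_8.)

q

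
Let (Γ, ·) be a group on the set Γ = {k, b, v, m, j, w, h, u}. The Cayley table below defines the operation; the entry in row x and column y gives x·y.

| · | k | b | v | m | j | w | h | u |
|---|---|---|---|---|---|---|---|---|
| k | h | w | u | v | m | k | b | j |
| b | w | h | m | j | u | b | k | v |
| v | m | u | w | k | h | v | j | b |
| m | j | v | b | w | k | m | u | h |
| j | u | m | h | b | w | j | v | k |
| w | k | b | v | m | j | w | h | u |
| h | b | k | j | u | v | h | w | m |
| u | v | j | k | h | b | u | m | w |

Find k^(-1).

b

First locate the identity: row w matches the header, so w is the identity.
Scan row k for w: k·b = w. Hence k^(-1) = b.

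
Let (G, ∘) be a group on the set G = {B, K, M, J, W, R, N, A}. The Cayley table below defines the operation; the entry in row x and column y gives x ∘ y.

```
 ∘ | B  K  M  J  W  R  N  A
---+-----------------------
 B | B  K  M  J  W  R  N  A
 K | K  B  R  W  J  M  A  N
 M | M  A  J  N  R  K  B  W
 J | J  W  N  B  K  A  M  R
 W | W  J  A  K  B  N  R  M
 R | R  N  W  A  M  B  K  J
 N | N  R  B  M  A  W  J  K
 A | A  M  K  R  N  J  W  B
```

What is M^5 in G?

M

M^1 = M
M^2 = M ∘ M = J
M^3 = J ∘ M = N
M^4 = N ∘ M = B
M^5 = B ∘ M = M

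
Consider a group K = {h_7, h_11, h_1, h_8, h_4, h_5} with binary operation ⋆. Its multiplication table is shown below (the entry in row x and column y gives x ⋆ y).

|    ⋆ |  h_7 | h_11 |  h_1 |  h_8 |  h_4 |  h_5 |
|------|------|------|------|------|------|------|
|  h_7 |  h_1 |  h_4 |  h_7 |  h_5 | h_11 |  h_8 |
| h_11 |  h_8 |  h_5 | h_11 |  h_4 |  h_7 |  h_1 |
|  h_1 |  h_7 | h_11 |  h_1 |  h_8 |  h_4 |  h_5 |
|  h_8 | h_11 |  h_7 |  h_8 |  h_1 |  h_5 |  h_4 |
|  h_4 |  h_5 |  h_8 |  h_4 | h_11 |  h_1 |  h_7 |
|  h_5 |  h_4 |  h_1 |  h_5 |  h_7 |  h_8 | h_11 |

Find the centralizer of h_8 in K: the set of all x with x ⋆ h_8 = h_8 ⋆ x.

{h_1, h_8}

Compare row h_8 with column h_8 entry by entry.
h_7 ⋆ h_8 = h_5 but h_8 ⋆ h_7 = h_11, so h_7 does not.
Collecting the elements that commute with h_8: C(h_8) = {h_1, h_8}.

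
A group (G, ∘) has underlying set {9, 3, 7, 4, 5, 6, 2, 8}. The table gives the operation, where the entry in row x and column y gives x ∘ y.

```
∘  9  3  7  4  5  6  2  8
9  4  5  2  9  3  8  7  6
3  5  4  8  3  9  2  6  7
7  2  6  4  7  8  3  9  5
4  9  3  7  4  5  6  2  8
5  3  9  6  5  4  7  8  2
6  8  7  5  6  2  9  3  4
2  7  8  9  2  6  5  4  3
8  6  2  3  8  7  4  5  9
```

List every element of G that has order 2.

{2, 3, 5, 7, 9}

Identity is 4. Compute the order of each non-identity element by repeated multiplication:
  9: 9 → 4  (order 2)
  3: 3 → 4  (order 2)
  7: 7 → 4  (order 2)
  5: 5 → 4  (order 2)
  6: 6 → 9 → 8 → 4  (order 4)
  2: 2 → 4  (order 2)
  8: 8 → 9 → 6 → 4  (order 4)
Elements of order 2: {2, 3, 5, 7, 9}.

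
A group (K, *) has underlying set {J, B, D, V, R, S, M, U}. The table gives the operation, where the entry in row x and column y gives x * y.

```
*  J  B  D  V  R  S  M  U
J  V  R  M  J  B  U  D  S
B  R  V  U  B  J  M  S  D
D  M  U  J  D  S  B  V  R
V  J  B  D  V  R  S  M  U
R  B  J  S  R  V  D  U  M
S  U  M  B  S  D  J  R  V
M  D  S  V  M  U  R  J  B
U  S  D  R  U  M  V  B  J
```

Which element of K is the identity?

The identity e satisfies e * x = x for all x, so its row in the table reproduces the column headers.
Row V reads: J, B, D, V, R, S, M, U — exactly the header order. So V is the identity.

V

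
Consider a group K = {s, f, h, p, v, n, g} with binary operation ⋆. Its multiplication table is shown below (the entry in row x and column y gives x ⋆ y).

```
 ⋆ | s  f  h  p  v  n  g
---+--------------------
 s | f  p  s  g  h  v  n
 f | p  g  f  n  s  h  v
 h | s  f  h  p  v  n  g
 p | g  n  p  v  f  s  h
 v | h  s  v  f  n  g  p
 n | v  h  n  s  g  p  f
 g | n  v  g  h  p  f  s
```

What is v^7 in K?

h

v^1 = v
v^2 = v ⋆ v = n
v^3 = n ⋆ v = g
v^4 = g ⋆ v = p
v^5 = p ⋆ v = f
v^6 = f ⋆ v = s
v^7 = s ⋆ v = h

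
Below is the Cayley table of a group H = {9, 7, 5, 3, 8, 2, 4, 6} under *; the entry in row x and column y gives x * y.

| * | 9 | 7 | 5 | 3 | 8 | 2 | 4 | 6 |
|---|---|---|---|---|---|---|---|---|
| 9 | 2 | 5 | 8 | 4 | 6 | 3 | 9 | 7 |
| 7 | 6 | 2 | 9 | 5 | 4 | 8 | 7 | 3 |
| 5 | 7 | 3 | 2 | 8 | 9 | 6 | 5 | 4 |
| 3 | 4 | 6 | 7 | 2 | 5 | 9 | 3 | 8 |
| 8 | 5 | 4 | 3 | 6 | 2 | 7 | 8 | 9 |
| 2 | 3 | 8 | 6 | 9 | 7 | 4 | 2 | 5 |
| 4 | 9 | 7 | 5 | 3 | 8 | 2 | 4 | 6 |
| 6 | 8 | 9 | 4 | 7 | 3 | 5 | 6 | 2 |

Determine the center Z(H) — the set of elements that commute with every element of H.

{2, 4}

An element z is central iff its row equals its column in the table.
For 8: 8 * 3 = 6 ≠ 5 = 3 * 8, so 8 ∉ Z.
Checking each element this way leaves Z(H) = {2, 4}.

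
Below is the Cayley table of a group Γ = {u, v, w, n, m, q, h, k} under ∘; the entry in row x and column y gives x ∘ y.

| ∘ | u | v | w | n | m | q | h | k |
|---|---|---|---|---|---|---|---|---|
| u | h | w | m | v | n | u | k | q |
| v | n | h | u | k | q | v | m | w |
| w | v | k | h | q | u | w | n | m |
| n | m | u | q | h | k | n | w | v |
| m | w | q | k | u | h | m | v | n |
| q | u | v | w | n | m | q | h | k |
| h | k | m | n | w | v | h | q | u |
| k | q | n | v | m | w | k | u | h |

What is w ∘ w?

Read row w, column w: w ∘ w = h.

h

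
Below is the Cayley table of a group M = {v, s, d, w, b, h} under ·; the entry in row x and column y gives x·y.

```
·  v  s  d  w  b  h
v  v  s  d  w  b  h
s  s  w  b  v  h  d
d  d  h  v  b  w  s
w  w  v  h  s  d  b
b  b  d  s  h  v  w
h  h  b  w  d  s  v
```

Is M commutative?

s·h = d but h·s = b.
Since s and h do not commute, M is not abelian.

No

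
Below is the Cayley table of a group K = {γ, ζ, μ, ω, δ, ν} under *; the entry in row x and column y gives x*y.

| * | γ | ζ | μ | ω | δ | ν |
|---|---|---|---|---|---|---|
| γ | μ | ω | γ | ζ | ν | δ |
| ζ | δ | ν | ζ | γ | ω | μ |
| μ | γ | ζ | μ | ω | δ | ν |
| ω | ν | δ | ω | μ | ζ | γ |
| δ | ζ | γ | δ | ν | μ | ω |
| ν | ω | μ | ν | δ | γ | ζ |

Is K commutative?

No

ν*ω = δ but ω*ν = γ.
Since ν and ω do not commute, K is not abelian.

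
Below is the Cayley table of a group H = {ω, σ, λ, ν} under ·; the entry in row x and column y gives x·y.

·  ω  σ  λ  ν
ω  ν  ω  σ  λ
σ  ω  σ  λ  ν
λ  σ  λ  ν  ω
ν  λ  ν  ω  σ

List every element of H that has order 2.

{ν}

Identity is σ. Compute the order of each non-identity element by repeated multiplication:
  ω: ω → ν → λ → σ  (order 4)
  λ: λ → ν → ω → σ  (order 4)
  ν: ν → σ  (order 2)
Elements of order 2: {ν}.
(Structurally, H here is isomorphic to the cyclic group Z_4.)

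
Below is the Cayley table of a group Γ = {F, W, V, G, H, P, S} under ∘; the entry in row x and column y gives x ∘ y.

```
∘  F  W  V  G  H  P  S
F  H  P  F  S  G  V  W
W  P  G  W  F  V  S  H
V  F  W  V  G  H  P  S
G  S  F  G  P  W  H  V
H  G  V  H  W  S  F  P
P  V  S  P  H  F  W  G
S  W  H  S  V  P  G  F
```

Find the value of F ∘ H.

G

Read row F, column H: F ∘ H = G.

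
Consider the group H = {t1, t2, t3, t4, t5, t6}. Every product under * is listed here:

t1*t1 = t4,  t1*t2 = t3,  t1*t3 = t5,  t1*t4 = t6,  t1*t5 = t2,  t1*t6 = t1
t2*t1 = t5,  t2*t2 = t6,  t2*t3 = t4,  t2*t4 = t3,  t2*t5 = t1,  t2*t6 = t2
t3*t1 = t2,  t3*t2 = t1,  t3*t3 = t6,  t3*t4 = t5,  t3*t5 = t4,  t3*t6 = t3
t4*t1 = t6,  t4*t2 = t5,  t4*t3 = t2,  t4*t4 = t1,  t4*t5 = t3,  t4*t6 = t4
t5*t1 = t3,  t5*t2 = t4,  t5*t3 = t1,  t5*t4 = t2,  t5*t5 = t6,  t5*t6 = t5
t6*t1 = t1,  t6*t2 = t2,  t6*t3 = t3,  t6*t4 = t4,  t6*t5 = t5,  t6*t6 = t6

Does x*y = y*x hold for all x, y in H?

No

t1*t3 = t5 but t3*t1 = t2.
Since t1 and t3 do not commute, H is not abelian.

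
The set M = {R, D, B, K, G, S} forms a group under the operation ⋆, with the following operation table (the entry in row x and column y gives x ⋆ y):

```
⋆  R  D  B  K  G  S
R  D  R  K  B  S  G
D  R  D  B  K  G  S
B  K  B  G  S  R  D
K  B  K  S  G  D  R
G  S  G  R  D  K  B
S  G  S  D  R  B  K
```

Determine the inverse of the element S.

First locate the identity: row D matches the header, so D is the identity.
Scan row S for D: S ⋆ B = D. Hence S^(-1) = B.
(Structurally, M here is isomorphic to the cyclic group Z_6.)

B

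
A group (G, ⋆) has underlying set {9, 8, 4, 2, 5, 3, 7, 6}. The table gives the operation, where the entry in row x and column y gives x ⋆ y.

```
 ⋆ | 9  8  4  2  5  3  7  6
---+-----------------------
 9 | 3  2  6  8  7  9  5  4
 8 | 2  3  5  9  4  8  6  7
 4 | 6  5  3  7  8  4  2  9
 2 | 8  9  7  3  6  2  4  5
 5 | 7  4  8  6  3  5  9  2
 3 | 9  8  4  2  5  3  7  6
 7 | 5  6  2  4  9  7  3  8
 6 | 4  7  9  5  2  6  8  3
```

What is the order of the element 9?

2

The identity element is 3 (its row matches the header).
9^1 = 9
9^2 = 9 ⋆ 9 = 3
The first power of 9 equal to the identity is 9^2, so ord(9) = 2.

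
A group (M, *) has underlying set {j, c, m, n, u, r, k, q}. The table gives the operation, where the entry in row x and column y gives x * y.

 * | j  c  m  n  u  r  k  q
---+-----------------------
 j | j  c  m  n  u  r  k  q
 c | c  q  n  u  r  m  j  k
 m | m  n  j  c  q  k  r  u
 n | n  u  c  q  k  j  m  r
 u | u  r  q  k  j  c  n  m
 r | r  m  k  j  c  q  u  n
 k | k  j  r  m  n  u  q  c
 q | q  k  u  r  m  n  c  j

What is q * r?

Read row q, column r: q * r = n.
(Structurally, M here is isomorphic to Z_2 x Z_4.)

n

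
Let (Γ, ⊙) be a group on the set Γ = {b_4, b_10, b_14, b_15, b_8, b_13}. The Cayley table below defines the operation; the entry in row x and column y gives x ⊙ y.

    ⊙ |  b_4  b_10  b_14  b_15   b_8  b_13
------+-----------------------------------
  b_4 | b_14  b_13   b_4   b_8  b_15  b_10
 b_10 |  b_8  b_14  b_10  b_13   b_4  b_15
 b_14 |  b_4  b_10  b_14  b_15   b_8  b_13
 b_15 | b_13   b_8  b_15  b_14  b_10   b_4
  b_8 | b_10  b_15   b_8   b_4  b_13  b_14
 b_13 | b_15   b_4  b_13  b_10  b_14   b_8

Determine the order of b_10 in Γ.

2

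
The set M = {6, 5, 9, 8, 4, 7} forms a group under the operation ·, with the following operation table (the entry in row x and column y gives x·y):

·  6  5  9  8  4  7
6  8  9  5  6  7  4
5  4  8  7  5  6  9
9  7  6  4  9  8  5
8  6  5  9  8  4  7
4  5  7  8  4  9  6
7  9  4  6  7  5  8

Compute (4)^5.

9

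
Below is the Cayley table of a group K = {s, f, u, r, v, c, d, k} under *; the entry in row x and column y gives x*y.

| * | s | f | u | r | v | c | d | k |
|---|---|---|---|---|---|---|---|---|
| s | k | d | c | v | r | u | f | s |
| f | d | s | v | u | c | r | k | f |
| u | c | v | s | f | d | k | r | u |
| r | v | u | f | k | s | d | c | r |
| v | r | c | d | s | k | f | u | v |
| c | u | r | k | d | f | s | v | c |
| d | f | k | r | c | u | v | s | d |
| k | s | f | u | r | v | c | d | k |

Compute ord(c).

4

The identity element is k (its row matches the header).
c^1 = c
c^2 = c*c = s
c^3 = s*c = u
c^4 = u*c = k
The first power of c equal to the identity is c^4, so ord(c) = 4.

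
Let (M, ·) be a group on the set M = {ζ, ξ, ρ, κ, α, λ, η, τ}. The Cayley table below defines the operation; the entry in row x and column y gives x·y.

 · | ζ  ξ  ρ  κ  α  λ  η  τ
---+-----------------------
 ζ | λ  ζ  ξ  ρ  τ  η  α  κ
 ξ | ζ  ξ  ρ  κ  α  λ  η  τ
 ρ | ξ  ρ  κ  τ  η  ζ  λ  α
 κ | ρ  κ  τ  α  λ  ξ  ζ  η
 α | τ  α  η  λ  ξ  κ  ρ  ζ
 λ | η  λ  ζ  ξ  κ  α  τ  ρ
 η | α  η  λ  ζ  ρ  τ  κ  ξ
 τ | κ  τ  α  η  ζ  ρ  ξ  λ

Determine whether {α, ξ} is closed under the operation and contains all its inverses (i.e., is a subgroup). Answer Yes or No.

Yes

{α, ξ} contains the identity ξ.
Checking products: every product of two elements of {α, ξ} (read from the table) lies in {α, ξ}, so the set is closed.
In a finite group, a nonempty closed subset is a subgroup. So {α, ξ} ≤ M.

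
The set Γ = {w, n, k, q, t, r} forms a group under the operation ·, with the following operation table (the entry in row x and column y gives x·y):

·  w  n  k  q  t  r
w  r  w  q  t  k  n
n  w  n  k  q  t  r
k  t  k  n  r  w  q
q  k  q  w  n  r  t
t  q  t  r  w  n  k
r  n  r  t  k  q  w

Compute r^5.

r^1 = r
r^2 = r·r = w
r^3 = w·r = n
r^4 = n·r = r
r^5 = r·r = w

w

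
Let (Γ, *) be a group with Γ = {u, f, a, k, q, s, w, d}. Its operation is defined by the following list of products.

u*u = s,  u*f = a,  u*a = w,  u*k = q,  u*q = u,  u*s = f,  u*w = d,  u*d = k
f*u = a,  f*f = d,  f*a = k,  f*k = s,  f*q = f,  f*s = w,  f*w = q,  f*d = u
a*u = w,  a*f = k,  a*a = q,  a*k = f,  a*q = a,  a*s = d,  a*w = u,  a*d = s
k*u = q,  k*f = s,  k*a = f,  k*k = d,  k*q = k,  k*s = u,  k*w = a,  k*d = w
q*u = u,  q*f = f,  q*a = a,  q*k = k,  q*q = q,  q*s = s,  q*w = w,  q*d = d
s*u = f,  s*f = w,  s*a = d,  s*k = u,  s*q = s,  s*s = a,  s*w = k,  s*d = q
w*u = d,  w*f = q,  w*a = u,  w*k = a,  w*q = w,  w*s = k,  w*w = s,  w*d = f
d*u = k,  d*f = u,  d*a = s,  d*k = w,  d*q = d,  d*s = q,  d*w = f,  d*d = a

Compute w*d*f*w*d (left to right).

w*d = f
f*f = d
d*w = f
f*d = u

u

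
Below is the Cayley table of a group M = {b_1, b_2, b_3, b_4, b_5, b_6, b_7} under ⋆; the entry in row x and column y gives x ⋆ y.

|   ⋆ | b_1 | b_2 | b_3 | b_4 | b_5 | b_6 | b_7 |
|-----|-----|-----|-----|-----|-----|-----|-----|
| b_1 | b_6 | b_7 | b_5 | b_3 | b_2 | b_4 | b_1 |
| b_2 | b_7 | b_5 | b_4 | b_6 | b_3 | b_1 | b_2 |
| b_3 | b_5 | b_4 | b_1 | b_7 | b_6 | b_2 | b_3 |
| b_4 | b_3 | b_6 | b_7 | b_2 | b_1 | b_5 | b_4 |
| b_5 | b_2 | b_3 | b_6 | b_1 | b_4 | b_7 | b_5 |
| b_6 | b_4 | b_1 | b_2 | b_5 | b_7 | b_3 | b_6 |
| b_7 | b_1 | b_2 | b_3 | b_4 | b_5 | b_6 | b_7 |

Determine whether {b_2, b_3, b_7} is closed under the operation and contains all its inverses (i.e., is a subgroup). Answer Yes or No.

No

b_2 ⋆ b_2 = b_5, which is not in {b_2, b_3, b_7}.
The subset is not closed under ⋆, so it is not a subgroup.
(Structurally, M here is isomorphic to the cyclic group Z_7.)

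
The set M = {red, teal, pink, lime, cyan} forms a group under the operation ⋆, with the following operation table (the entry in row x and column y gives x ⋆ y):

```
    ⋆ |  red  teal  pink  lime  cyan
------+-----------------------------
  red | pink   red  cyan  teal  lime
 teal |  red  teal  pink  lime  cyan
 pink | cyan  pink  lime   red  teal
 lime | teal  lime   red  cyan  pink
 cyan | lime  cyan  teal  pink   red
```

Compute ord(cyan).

5

The identity element is teal (its row matches the header).
cyan^1 = cyan
cyan^2 = cyan ⋆ cyan = red
cyan^3 = red ⋆ cyan = lime
cyan^4 = lime ⋆ cyan = pink
cyan^5 = pink ⋆ cyan = teal
The first power of cyan equal to the identity is cyan^5, so ord(cyan) = 5.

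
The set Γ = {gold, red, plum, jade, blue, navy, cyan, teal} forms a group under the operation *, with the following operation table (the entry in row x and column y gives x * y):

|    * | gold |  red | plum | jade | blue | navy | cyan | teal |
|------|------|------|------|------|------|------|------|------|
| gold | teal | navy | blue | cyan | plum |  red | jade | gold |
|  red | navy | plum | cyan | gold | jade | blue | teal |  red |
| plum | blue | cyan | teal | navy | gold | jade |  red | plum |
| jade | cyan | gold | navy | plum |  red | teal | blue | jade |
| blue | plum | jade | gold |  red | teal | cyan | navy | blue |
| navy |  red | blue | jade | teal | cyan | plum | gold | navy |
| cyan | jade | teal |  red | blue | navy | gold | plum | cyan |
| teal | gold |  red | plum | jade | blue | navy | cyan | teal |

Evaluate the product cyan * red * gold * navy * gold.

cyan * red = teal
teal * gold = gold
gold * navy = red
red * gold = navy

navy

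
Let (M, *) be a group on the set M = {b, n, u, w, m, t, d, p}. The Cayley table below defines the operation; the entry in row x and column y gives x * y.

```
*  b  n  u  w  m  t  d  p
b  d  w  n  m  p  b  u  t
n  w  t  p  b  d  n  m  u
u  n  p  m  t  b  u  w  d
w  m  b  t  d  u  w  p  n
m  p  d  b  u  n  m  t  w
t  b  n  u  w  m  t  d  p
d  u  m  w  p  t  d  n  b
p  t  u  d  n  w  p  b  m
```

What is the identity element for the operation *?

The identity e satisfies e * x = x for all x, so its row in the table reproduces the column headers.
Row t reads: b, n, u, w, m, t, d, p — exactly the header order. So t is the identity.

t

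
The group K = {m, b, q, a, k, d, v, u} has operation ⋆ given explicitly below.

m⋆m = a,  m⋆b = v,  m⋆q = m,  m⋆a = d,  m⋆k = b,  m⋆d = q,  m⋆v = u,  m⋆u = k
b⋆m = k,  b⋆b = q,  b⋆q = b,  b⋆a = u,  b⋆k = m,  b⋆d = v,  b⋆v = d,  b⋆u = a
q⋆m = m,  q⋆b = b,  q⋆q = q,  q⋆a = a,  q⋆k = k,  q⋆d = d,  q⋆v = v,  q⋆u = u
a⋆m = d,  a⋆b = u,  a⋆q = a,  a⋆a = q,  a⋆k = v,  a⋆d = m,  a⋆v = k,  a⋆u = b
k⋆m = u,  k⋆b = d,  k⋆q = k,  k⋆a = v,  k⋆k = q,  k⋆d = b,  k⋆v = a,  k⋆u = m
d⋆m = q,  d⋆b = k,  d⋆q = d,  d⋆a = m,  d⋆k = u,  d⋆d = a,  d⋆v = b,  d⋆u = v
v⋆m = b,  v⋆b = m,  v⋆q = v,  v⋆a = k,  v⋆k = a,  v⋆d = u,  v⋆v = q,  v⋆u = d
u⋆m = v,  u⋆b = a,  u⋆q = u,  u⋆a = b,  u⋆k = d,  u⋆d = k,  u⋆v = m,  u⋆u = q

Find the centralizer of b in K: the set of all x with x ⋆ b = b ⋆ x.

{a, b, q, u}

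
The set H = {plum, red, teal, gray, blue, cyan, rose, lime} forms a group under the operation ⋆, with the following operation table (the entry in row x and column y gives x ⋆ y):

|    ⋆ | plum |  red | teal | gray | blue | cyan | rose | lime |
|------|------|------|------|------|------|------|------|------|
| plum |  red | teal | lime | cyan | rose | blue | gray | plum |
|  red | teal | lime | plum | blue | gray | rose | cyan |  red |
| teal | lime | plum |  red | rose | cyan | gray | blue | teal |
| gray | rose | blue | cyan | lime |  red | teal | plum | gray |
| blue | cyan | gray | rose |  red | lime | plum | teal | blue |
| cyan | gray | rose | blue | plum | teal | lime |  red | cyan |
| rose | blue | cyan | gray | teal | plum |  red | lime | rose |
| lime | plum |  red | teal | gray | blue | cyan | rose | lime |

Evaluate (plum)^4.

lime

plum^1 = plum
plum^2 = plum ⋆ plum = red
plum^3 = red ⋆ plum = teal
plum^4 = teal ⋆ plum = lime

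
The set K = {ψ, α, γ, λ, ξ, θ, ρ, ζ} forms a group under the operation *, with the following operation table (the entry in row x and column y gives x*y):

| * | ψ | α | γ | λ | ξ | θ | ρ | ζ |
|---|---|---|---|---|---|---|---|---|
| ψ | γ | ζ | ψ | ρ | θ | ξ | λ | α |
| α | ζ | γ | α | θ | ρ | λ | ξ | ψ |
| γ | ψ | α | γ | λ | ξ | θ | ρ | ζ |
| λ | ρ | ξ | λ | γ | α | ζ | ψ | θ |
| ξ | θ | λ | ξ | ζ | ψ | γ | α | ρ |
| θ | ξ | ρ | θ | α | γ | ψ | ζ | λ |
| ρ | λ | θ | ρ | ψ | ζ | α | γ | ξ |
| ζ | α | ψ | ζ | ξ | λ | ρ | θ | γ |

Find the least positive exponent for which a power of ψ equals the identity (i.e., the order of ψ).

The identity element is γ (its row matches the header).
ψ^1 = ψ
ψ^2 = ψ*ψ = γ
The first power of ψ equal to the identity is ψ^2, so ord(ψ) = 2.

2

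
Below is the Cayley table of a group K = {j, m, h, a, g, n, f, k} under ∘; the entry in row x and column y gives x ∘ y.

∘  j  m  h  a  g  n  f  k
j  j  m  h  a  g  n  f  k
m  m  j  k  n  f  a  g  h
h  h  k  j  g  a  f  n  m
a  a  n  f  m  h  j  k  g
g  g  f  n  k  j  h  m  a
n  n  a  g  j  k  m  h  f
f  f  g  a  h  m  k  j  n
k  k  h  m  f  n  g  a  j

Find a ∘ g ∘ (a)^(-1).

f

The identity is j. In row a, the entry j sits in column n, so a^(-1) = n.
a ∘ g = h
h ∘ n = f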